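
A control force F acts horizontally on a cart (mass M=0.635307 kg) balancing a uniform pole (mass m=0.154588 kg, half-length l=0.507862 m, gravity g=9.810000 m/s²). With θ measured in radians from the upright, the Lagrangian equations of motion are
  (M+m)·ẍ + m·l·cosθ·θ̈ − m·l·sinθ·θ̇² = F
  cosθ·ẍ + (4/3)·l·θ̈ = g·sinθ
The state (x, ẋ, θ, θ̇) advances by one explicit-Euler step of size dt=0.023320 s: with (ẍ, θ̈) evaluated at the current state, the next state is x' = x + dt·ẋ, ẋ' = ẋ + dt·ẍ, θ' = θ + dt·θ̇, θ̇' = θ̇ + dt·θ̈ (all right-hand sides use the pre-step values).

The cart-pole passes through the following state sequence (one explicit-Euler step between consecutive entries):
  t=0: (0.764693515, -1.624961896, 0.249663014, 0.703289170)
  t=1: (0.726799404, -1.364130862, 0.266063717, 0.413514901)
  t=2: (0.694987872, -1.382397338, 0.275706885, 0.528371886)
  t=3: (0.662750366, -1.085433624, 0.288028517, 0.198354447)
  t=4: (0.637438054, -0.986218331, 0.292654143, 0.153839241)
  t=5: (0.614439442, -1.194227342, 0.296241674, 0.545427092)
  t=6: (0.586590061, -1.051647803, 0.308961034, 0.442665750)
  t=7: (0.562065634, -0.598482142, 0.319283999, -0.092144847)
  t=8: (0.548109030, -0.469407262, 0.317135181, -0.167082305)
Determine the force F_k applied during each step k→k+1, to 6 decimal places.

F_0 = 7.879963 N
F_1 = -0.249179 N
F_2 = 8.983708 N
F_3 = 3.216051 N
F_4 = -5.783946 N
F_5 = 4.491748 N
F_6 = 13.629703 N
F_7 = 4.132280 N

step 0→1:
  ẍ = (ẋ'−ẋ)/dt = (-1.364130862−-1.624961896)/0.023320 = 11.184864
  θ̈ = (θ̇'−θ̇)/dt = (0.413514901−0.703289170)/0.023320 = -12.425998
  sinθ=0.247077, cosθ=0.968996
  F = (M+m)·ẍ + m·l·cosθ·θ̈ − m·l·sinθ·θ̇² = 8.834868 + -0.945311 − 0.009595 = 7.879963
step 1→2:
  ẍ = (ẋ'−ẋ)/dt = (-1.382397338−-1.364130862)/0.023320 = -0.783297
  θ̈ = (θ̇'−θ̇)/dt = (0.528371886−0.413514901)/0.023320 = 4.925257
  sinθ=0.262936, cosθ=0.964813
  F = (M+m)·ẍ + m·l·cosθ·θ̈ − m·l·sinθ·θ̇² = -0.618722 + 0.373073 − 0.003530 = -0.249179
step 2→3:
  ẍ = (ẋ'−ẋ)/dt = (-1.085433624−-1.382397338)/0.023320 = 12.734293
  θ̈ = (θ̇'−θ̇)/dt = (0.198354447−0.528371886)/0.023320 = -14.151691
  sinθ=0.272227, cosθ=0.962233
  F = (M+m)·ẍ + m·l·cosθ·θ̈ − m·l·sinθ·θ̇² = 10.058754 + -1.069080 − 0.005967 = 8.983708
step 3→4:
  ẍ = (ẋ'−ẋ)/dt = (-0.986218331−-1.085433624)/0.023320 = 4.254515
  θ̈ = (θ̇'−θ̇)/dt = (0.153839241−0.198354447)/0.023320 = -1.908885
  sinθ=0.284063, cosθ=0.958806
  F = (M+m)·ẍ + m·l·cosθ·θ̈ − m·l·sinθ·θ̇² = 3.360620 + -0.143692 − 0.000877 = 3.216051
step 4→5:
  ẍ = (ẋ'−ẋ)/dt = (-1.194227342−-0.986218331)/0.023320 = -8.919769
  θ̈ = (θ̇'−θ̇)/dt = (0.545427092−0.153839241)/0.023320 = 16.791932
  sinθ=0.288495, cosθ=0.957482
  F = (M+m)·ẍ + m·l·cosθ·θ̈ − m·l·sinθ·θ̇² = -7.045681 + 1.262271 − 0.000536 = -5.783946
step 5→6:
  ẍ = (ẋ'−ẋ)/dt = (-1.051647803−-1.194227342)/0.023320 = 6.114045
  θ̈ = (θ̇'−θ̇)/dt = (0.442665750−0.545427092)/0.023320 = -4.406576
  sinθ=0.291928, cosθ=0.956440
  F = (M+m)·ẍ + m·l·cosθ·θ̈ − m·l·sinθ·θ̇² = 4.829454 + -0.330888 − 0.006818 = 4.491748
step 6→7:
  ẍ = (ẋ'−ẋ)/dt = (-0.598482142−-1.051647803)/0.023320 = 19.432490
  θ̈ = (θ̇'−θ̇)/dt = (-0.092144847−0.442665750)/0.023320 = -22.933559
  sinθ=0.304069, cosθ=0.952650
  F = (M+m)·ẍ + m·l·cosθ·θ̈ − m·l·sinθ·θ̇² = 15.349626 + -1.715246 − 0.004678 = 13.629703
step 7→8:
  ẍ = (ẋ'−ẋ)/dt = (-0.469407262−-0.598482142)/0.023320 = 5.534943
  θ̈ = (θ̇'−θ̇)/dt = (-0.167082305−-0.092144847)/0.023320 = -3.213442
  sinθ=0.313887, cosθ=0.949460
  F = (M+m)·ẍ + m·l·cosθ·θ̈ − m·l·sinθ·θ̇² = 4.372024 + -0.239535 − 0.000209 = 4.132280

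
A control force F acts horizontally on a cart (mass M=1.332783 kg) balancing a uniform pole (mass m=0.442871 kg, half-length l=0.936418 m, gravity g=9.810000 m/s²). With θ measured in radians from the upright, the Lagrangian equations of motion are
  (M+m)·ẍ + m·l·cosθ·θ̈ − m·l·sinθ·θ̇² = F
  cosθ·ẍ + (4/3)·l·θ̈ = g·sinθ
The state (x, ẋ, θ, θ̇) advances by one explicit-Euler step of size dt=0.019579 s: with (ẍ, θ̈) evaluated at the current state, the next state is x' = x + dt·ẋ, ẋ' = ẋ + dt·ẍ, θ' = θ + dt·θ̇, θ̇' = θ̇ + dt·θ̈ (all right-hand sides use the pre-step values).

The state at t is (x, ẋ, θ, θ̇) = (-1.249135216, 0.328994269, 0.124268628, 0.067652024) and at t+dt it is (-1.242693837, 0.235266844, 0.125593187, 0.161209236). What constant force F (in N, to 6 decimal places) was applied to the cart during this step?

ẍ = (ẋ'−ẋ)/dt = (0.235266844−0.328994269)/0.019579 = -4.787141
θ̈ = (θ̇'−θ̇)/dt = (0.161209236−0.067652024)/0.019579 = 4.778447
sinθ=0.123949, cosθ=0.992289
F = (M+m)·ẍ + m·l·cosθ·θ̈ − m·l·sinθ·θ̇² = -8.500305 + 1.966400 − 0.000235 = -6.534141

F = -6.534141 N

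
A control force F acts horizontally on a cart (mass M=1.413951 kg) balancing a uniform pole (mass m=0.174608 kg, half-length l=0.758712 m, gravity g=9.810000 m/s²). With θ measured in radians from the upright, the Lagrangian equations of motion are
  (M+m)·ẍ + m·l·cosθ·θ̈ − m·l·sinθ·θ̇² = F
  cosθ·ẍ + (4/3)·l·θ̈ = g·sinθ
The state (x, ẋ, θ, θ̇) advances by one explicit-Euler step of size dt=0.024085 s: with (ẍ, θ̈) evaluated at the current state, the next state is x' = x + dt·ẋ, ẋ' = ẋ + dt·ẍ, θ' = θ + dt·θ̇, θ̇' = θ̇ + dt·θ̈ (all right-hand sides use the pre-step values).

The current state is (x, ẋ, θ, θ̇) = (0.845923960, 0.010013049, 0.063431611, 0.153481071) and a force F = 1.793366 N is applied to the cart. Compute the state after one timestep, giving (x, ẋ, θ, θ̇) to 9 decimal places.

sinθ=0.063389083, cosθ=0.997988890
temp = (F + m·l·θ̇²·sinθ)/(M+m) = (1.793366 + 0.000197818)/1.588559 = 1.129050805
θ̈ = (g·sinθ − cosθ·temp)/(l·(4/3 − m·cos²θ/(M+m))) = -0.543783003
ẍ = temp − m·l·θ̈·cosθ/(M+m) = 1.174308150
Euler: x'=0.845923960+0.024085·0.010013049=0.846165124, ẋ'=0.010013049+0.024085·1.174308150=0.038296261
       θ'=0.063431611+0.024085·0.153481071=0.067128203, θ̇'=0.153481071+0.024085·-0.543783003=0.140384057

(0.846165124, 0.038296261, 0.067128203, 0.140384057)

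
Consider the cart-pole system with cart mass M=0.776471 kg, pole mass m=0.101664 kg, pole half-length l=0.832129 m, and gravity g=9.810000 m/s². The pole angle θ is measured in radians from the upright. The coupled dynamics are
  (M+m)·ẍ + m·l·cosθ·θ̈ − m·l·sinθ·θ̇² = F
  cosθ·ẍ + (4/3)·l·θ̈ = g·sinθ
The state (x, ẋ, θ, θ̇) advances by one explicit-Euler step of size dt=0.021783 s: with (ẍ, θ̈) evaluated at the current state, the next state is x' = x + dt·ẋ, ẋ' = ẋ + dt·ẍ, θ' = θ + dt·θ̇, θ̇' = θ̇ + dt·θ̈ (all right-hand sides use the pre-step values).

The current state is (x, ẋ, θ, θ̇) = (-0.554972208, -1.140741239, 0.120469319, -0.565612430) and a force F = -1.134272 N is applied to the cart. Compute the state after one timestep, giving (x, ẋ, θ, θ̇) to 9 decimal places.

(-0.579820974, -1.173843756, 0.108148583, -0.512846920)

sinθ=0.120178138, cosθ=0.992752343
temp = (F + m·l·θ̇²·sinθ)/(M+m) = (-1.134272 + 0.003252529)/0.878135 = -1.287979036
θ̈ = (g·sinθ − cosθ·temp)/(l·(4/3 − m·cos²θ/(M+m))) = 2.422325217
ẍ = temp − m·l·θ̈·cosθ/(M+m) = -1.519649109
Euler: x'=-0.554972208+0.021783·-1.140741239=-0.579820974, ẋ'=-1.140741239+0.021783·-1.519649109=-1.173843756
       θ'=0.120469319+0.021783·-0.565612430=0.108148583, θ̇'=-0.565612430+0.021783·2.422325217=-0.512846920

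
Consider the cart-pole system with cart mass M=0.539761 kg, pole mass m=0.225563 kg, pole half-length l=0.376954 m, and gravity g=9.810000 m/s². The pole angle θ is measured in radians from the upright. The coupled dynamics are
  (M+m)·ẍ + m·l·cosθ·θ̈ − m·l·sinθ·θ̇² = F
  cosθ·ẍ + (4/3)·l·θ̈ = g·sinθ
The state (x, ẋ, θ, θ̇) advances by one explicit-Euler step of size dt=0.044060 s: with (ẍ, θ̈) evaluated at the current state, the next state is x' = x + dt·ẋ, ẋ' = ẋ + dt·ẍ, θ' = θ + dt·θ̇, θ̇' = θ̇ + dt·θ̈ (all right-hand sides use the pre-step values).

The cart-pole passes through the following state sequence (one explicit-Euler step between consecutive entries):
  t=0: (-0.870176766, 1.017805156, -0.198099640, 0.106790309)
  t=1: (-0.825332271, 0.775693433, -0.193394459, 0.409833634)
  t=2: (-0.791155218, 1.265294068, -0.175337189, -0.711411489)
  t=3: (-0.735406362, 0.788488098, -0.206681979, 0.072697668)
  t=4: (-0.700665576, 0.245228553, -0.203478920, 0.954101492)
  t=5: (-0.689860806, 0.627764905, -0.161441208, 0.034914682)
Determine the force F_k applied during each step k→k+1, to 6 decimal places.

F_0 = -3.631925 N
F_1 = 6.383690 N
F_2 = -6.784661 N
F_3 = -7.771618 N
F_4 = 4.923064 N

step 0→1:
  ẍ = (ẋ'−ẋ)/dt = (0.775693433−1.017805156)/0.044060 = -5.495046
  θ̈ = (θ̇'−θ̇)/dt = (0.409833634−0.106790309)/0.044060 = 6.877969
  sinθ=-0.196806, cosθ=0.980442
  F = (M+m)·ẍ + m·l·cosθ·θ̈ − m·l·sinθ·θ̇² = -4.205491 + 0.573375 − -0.000191 = -3.631925
step 1→2:
  ẍ = (ẋ'−ẋ)/dt = (1.265294068−0.775693433)/0.044060 = 11.112134
  θ̈ = (θ̇'−θ̇)/dt = (-0.711411489−0.409833634)/0.044060 = -25.448142
  sinθ=-0.192191, cosθ=0.981358
  F = (M+m)·ẍ + m·l·cosθ·θ̈ − m·l·sinθ·θ̇² = 8.504383 + -2.123438 − -0.002745 = 6.383690
step 2→3:
  ẍ = (ẋ'−ẋ)/dt = (0.788488098−1.265294068)/0.044060 = -10.821742
  θ̈ = (θ̇'−θ̇)/dt = (0.072697668−-0.711411489)/0.044060 = 17.796395
  sinθ=-0.174440, cosθ=0.984668
  F = (M+m)·ẍ + m·l·cosθ·θ̈ − m·l·sinθ·θ̇² = -8.282139 + 1.489972 − -0.007507 = -6.784661
step 3→4:
  ẍ = (ẋ'−ẋ)/dt = (0.245228553−0.788488098)/0.044060 = -12.329994
  θ̈ = (θ̇'−θ̇)/dt = (0.954101492−0.072697668)/0.044060 = 20.004626
  sinθ=-0.205214, cosθ=0.978717
  F = (M+m)·ẍ + m·l·cosθ·θ̈ − m·l·sinθ·θ̇² = -9.436440 + 1.664730 − -0.000092 = -7.771618
step 4→5:
  ẍ = (ẋ'−ẋ)/dt = (0.627764905−0.245228553)/0.044060 = 8.682169
  θ̈ = (θ̇'−θ̇)/dt = (0.034914682−0.954101492)/0.044060 = -20.862161
  sinθ=-0.202078, cosθ=0.979369
  F = (M+m)·ẍ + m·l·cosθ·θ̈ − m·l·sinθ·θ̇² = 6.644672 + -1.737249 − -0.015641 = 4.923064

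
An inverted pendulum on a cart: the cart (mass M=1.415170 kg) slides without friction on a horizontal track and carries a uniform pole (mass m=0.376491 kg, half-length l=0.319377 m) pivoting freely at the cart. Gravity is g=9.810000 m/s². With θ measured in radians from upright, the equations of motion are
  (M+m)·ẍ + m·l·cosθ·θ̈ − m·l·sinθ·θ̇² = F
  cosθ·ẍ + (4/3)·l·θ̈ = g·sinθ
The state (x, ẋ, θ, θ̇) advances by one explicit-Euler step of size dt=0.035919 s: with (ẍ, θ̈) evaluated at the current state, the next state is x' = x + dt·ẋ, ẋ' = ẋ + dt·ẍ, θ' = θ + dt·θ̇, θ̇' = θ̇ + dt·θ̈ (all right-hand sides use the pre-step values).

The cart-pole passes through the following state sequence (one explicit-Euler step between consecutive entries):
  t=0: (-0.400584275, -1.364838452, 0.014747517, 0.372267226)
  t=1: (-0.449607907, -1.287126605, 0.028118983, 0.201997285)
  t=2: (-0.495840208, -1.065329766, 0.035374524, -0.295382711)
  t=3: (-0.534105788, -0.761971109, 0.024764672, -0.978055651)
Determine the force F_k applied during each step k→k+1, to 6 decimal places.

F_0 = 3.306133 N
F_1 = 9.398847 N
F_2 = 12.847450 N

step 0→1:
  ẍ = (ẋ'−ẋ)/dt = (-1.287126605−-1.364838452)/0.035919 = 2.163530
  θ̈ = (θ̇'−θ̇)/dt = (0.201997285−0.372267226)/0.035919 = -4.740386
  sinθ=0.014747, cosθ=0.999891
  F = (M+m)·ẍ + m·l·cosθ·θ̈ − m·l·sinθ·θ̇² = 3.876313 + -0.569934 − 0.000246 = 3.306133
step 1→2:
  ẍ = (ẋ'−ẋ)/dt = (-1.065329766−-1.287126605)/0.035919 = 6.174917
  θ̈ = (θ̇'−θ̇)/dt = (-0.295382711−0.201997285)/0.035919 = -13.847267
  sinθ=0.028115, cosθ=0.999605
  F = (M+m)·ẍ + m·l·cosθ·θ̈ − m·l·sinθ·θ̇² = 11.063358 + -1.664373 − 0.000138 = 9.398847
step 2→3:
  ẍ = (ẋ'−ẋ)/dt = (-0.761971109−-1.065329766)/0.035919 = 8.445632
  θ̈ = (θ̇'−θ̇)/dt = (-0.978055651−-0.295382711)/0.035919 = -19.005900
  sinθ=0.035367, cosθ=0.999374
  F = (M+m)·ẍ + m·l·cosθ·θ̈ − m·l·sinθ·θ̇² = 15.131710 + -2.283889 − 0.000371 = 12.847450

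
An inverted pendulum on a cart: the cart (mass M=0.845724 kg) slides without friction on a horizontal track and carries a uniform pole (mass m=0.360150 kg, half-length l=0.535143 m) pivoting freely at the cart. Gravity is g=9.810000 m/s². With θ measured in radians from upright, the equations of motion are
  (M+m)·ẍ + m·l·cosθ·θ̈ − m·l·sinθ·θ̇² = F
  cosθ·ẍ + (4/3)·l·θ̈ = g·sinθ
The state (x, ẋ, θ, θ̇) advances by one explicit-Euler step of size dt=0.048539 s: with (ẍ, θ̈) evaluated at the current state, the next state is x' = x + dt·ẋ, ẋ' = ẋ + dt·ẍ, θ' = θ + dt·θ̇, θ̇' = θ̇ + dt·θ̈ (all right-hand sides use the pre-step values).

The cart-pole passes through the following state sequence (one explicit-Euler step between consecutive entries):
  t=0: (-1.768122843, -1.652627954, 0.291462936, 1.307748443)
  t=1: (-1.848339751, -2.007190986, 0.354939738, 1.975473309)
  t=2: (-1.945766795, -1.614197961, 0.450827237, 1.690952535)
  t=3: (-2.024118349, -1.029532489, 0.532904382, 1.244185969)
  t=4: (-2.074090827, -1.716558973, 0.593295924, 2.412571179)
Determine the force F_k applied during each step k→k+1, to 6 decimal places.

F_0 = -6.363781 N
F_1 = 8.442577 N
F_2 = 12.688253 N
F_3 = -13.223693 N

step 0→1:
  ẍ = (ẋ'−ẋ)/dt = (-2.007190986−-1.652627954)/0.048539 = -7.304704
  θ̈ = (θ̇'−θ̇)/dt = (1.975473309−1.307748443)/0.048539 = 13.756461
  sinθ=0.287354, cosθ=0.957825
  F = (M+m)·ẍ + m·l·cosθ·θ̈ − m·l·sinθ·θ̇² = -8.808553 + 2.539487 − 0.094715 = -6.363781
step 1→2:
  ẍ = (ẋ'−ẋ)/dt = (-1.614197961−-2.007190986)/0.048539 = 8.096438
  θ̈ = (θ̇'−θ̇)/dt = (1.690952535−1.975473309)/0.048539 = -5.861694
  sinθ=0.347534, cosθ=0.937667
  F = (M+m)·ẍ + m·l·cosθ·θ̈ − m·l·sinθ·θ̇² = 9.763285 + -1.059315 − 0.261392 = 8.442577
step 2→3:
  ẍ = (ẋ'−ẋ)/dt = (-1.029532489−-1.614197961)/0.048539 = 12.045272
  θ̈ = (θ̇'−θ̇)/dt = (1.244185969−1.690952535)/0.048539 = -9.204280
  sinθ=0.435710, cosθ=0.900087
  F = (M+m)·ẍ + m·l·cosθ·θ̈ − m·l·sinθ·θ̇² = 14.525081 + -1.596716 − 0.240112 = 12.688253
step 3→4:
  ẍ = (ẋ'−ẋ)/dt = (-1.716558973−-1.029532489)/0.048539 = -14.154113
  θ̈ = (θ̇'−θ̇)/dt = (2.412571179−1.244185969)/0.048539 = 24.071061
  sinθ=0.508037, cosθ=0.861335
  F = (M+m)·ẍ + m·l·cosθ·θ̈ − m·l·sinθ·θ̇² = -17.068077 + 3.995956 − 0.151572 = -13.223693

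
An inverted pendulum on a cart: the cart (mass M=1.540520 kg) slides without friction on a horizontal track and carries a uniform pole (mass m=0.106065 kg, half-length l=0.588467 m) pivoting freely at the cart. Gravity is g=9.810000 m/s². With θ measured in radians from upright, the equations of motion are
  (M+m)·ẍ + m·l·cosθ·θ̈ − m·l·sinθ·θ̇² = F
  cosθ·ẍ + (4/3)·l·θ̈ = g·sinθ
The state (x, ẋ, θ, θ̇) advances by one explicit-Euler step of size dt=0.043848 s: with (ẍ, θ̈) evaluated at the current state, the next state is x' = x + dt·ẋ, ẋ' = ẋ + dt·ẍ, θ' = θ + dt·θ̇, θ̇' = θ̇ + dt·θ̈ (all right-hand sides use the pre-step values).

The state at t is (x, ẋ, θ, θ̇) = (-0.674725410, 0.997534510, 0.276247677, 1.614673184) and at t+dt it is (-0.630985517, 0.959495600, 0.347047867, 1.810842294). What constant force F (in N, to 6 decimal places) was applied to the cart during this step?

ẍ = (ẋ'−ẋ)/dt = (0.959495600−0.997534510)/0.043848 = -0.867518
θ̈ = (θ̇'−θ̇)/dt = (1.810842294−1.614673184)/0.043848 = 4.473844
sinθ=0.272748, cosθ=0.962086
F = (M+m)·ẍ + m·l·cosθ·θ̈ − m·l·sinθ·θ̇² = -1.428441 + 0.268651 − 0.044384 = -1.204174

F = -1.204174 N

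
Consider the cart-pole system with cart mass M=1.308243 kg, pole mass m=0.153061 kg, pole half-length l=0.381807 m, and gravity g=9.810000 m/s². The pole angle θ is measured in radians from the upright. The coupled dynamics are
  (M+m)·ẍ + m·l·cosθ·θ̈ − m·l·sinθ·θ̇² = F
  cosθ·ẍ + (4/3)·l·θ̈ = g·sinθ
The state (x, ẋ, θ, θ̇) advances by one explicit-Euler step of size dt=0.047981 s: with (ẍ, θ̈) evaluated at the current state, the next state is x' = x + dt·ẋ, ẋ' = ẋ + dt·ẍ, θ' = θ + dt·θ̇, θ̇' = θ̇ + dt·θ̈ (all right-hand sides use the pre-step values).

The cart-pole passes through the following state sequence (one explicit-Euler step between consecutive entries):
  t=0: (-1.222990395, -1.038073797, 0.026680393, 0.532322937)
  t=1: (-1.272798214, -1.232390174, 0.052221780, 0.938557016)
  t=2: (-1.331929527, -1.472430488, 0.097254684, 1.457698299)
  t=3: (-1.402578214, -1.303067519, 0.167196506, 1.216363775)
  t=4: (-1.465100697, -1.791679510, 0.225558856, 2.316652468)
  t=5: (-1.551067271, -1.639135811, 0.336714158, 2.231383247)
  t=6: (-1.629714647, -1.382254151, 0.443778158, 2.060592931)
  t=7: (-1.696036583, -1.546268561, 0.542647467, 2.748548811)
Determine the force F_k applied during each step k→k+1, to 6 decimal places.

step 0→1:
  ẍ = (ẋ'−ẋ)/dt = (-1.232390174−-1.038073797)/0.047981 = -4.049861
  θ̈ = (θ̇'−θ̇)/dt = (0.938557016−0.532322937)/0.047981 = 8.466561
  sinθ=0.026677, cosθ=0.999644
  F = (M+m)·ẍ + m·l·cosθ·θ̈ − m·l·sinθ·θ̇² = -5.918078 + 0.494608 − 0.000442 = -5.423912
step 1→2:
  ẍ = (ẋ'−ẋ)/dt = (-1.472430488−-1.232390174)/0.047981 = -5.002820
  θ̈ = (θ̇'−θ̇)/dt = (1.457698299−0.938557016)/0.047981 = 10.819726
  sinθ=0.052198, cosθ=0.998637
  F = (M+m)·ẍ + m·l·cosθ·θ̈ − m·l·sinθ·θ̇² = -7.310641 + 0.631440 − 0.002687 = -6.681888
step 2→3:
  ẍ = (ẋ'−ẋ)/dt = (-1.303067519−-1.472430488)/0.047981 = 3.529792
  θ̈ = (θ̇'−θ̇)/dt = (1.216363775−1.457698299)/0.047981 = -5.029794
  sinθ=0.097101, cosθ=0.995274
  F = (M+m)·ẍ + m·l·cosθ·θ̈ − m·l·sinθ·θ̇² = 5.158100 + -0.292551 − 0.012058 = 4.853491
step 3→4:
  ẍ = (ẋ'−ẋ)/dt = (-1.791679510−-1.303067519)/0.047981 = -10.183447
  θ̈ = (θ̇'−θ̇)/dt = (2.316652468−1.216363775)/0.047981 = 22.931758
  sinθ=0.166419, cosθ=0.986055
  F = (M+m)·ẍ + m·l·cosθ·θ̈ − m·l·sinθ·θ̇² = -14.881112 + 1.321439 − 0.014389 = -13.574063
step 4→5:
  ẍ = (ẋ'−ẋ)/dt = (-1.639135811−-1.791679510)/0.047981 = 3.179252
  θ̈ = (θ̇'−θ̇)/dt = (2.231383247−2.316652468)/0.047981 = -1.777146
  sinθ=0.223651, cosθ=0.974669
  F = (M+m)·ẍ + m·l·cosθ·θ̈ − m·l·sinθ·θ̇² = 4.645854 + -0.101225 − 0.070146 = 4.474483
step 5→6:
  ẍ = (ẋ'−ẋ)/dt = (-1.382254151−-1.639135811)/0.047981 = 5.353820
  θ̈ = (θ̇'−θ̇)/dt = (2.060592931−2.231383247)/0.047981 = -3.559541
  sinθ=0.330388, cosθ=0.943845
  F = (M+m)·ẍ + m·l·cosθ·θ̈ − m·l·sinθ·θ̇² = 7.823559 + -0.196337 − 0.096135 = 7.531087
step 6→7:
  ẍ = (ẋ'−ẋ)/dt = (-1.546268561−-1.382254151)/0.047981 = -3.418320
  θ̈ = (θ̇'−θ̇)/dt = (2.748548811−2.060592931)/0.047981 = 14.338090
  sinθ=0.429355, cosθ=0.903136
  F = (M+m)·ẍ + m·l·cosθ·θ̈ − m·l·sinθ·θ̇² = -4.995205 + 0.756751 − 0.106539 = -4.344993

F_0 = -5.423912 N
F_1 = -6.681888 N
F_2 = 4.853491 N
F_3 = -13.574063 N
F_4 = 4.474483 N
F_5 = 7.531087 N
F_6 = -4.344993 N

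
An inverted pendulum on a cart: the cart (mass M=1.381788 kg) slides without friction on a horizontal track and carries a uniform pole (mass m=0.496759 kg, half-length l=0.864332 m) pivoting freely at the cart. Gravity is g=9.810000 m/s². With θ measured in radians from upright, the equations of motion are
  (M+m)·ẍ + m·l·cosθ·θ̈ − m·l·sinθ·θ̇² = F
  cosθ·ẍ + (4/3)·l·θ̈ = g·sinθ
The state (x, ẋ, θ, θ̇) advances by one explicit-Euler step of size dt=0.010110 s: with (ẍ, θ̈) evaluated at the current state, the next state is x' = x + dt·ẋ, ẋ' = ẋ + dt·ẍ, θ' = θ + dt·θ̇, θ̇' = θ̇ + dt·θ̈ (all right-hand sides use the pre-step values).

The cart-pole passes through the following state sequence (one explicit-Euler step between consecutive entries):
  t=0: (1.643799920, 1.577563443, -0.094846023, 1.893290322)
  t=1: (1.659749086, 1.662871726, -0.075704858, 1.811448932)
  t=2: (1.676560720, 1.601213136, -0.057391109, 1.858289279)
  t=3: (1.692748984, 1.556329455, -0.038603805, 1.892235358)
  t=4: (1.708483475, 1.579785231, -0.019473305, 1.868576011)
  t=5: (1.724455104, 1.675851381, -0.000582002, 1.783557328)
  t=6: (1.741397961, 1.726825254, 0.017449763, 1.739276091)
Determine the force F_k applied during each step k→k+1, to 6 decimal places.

F_0 = 12.536830 N
F_1 = -9.366693 N
F_2 = -6.815532 N
F_3 = 3.413622 N
F_4 = 14.269318 N
F_5 = 7.591697 N

step 0→1:
  ẍ = (ẋ'−ẋ)/dt = (1.662871726−1.577563443)/0.010110 = 8.438010
  θ̈ = (θ̇'−θ̇)/dt = (1.811448932−1.893290322)/0.010110 = -8.095093
  sinθ=-0.094704, cosθ=0.995505
  F = (M+m)·ẍ + m·l·cosθ·θ̈ − m·l·sinθ·θ̇² = 15.851199 + -3.460125 − -0.145757 = 12.536830
step 1→2:
  ẍ = (ẋ'−ẋ)/dt = (1.601213136−1.662871726)/0.010110 = -6.098772
  θ̈ = (θ̇'−θ̇)/dt = (1.858289279−1.811448932)/0.010110 = 4.633071
  sinθ=-0.075633, cosθ=0.997136
  F = (M+m)·ẍ + m·l·cosθ·θ̈ − m·l·sinθ·θ̇² = -11.456831 + 1.983579 − -0.106558 = -9.366693
step 2→3:
  ẍ = (ẋ'−ẋ)/dt = (1.556329455−1.601213136)/0.010110 = -4.439533
  θ̈ = (θ̇'−θ̇)/dt = (1.892235358−1.858289279)/0.010110 = 3.357673
  sinθ=-0.057360, cosθ=0.998354
  F = (M+m)·ẍ + m·l·cosθ·θ̈ − m·l·sinθ·θ̇² = -8.339872 + 1.439293 − -0.085047 = -6.815532
step 3→4:
  ẍ = (ẋ'−ẋ)/dt = (1.579785231−1.556329455)/0.010110 = 2.320057
  θ̈ = (θ̇'−θ̇)/dt = (1.868576011−1.892235358)/0.010110 = -2.340193
  sinθ=-0.038594, cosθ=0.999255
  F = (M+m)·ẍ + m·l·cosθ·θ̈ − m·l·sinθ·θ̇² = 4.358336 + -1.004047 − -0.059333 = 3.413622
step 4→5:
  ẍ = (ẋ'−ẋ)/dt = (1.675851381−1.579785231)/0.010110 = 9.502092
  θ̈ = (θ̇'−θ̇)/dt = (1.783557328−1.868576011)/0.010110 = -8.409365
  sinθ=-0.019472, cosθ=0.999810
  F = (M+m)·ẍ + m·l·cosθ·θ̈ − m·l·sinθ·θ̇² = 17.850126 + -3.610000 − -0.029192 = 14.269318
step 5→6:
  ẍ = (ẋ'−ẋ)/dt = (1.726825254−1.675851381)/0.010110 = 5.041926
  θ̈ = (θ̇'−θ̇)/dt = (1.739276091−1.783557328)/0.010110 = -4.379944
  sinθ=-0.000582, cosθ=1.000000
  F = (M+m)·ẍ + m·l·cosθ·θ̈ − m·l·sinθ·θ̇² = 9.471495 + -1.880593 − -0.000795 = 7.591697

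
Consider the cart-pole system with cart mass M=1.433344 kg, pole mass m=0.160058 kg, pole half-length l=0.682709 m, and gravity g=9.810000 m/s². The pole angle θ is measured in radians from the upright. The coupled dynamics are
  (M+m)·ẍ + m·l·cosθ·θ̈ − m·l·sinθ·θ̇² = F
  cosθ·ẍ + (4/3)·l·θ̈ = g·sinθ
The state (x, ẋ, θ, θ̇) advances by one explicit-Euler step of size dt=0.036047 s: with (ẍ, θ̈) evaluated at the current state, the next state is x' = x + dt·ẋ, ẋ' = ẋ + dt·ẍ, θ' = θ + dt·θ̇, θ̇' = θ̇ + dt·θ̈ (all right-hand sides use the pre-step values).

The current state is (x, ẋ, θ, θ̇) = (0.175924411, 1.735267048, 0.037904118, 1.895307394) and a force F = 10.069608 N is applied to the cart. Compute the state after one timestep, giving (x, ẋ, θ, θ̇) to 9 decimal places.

(0.238475582, 1.980872942, 0.106224264, 1.640408533)

sinθ=0.037895042, cosθ=0.999281725
temp = (F + m·l·θ̇²·sinθ)/(M+m) = (10.069608 + 0.014874923)/1.593402 = 6.328900631
θ̈ = (g·sinθ − cosθ·temp)/(l·(4/3 − m·cos²θ/(M+m))) = -7.071291961
ẍ = temp − m·l·θ̈·cosθ/(M+m) = 6.813490544
Euler: x'=0.175924411+0.036047·1.735267048=0.238475582, ẋ'=1.735267048+0.036047·6.813490544=1.980872942
       θ'=0.037904118+0.036047·1.895307394=0.106224264, θ̇'=1.895307394+0.036047·-7.071291961=1.640408533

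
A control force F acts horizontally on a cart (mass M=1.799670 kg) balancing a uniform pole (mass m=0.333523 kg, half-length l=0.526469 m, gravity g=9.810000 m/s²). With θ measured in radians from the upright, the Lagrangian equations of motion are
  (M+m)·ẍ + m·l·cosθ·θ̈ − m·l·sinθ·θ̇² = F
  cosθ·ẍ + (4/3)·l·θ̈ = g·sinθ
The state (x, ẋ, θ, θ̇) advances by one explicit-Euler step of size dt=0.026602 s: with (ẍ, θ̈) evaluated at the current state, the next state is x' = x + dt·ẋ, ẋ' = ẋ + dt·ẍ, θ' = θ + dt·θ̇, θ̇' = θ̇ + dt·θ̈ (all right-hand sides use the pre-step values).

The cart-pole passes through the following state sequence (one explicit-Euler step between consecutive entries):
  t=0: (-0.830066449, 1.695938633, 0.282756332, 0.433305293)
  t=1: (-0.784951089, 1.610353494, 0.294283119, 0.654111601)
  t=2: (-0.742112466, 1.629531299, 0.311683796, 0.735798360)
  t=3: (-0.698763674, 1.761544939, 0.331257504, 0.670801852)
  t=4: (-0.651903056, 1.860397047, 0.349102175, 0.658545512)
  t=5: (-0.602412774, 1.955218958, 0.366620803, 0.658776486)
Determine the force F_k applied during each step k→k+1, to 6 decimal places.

step 0→1:
  ẍ = (ẋ'−ẋ)/dt = (1.610353494−1.695938633)/0.026602 = -3.217245
  θ̈ = (θ̇'−θ̇)/dt = (0.654111601−0.433305293)/0.026602 = 8.300365
  sinθ=0.279004, cosθ=0.960290
  F = (M+m)·ẍ + m·l·cosθ·θ̈ − m·l·sinθ·θ̇² = -6.863003 + 1.399582 − 0.009198 = -5.472620
step 1→2:
  ẍ = (ẋ'−ẋ)/dt = (1.629531299−1.610353494)/0.026602 = 0.720916
  θ̈ = (θ̇'−θ̇)/dt = (0.735798360−0.654111601)/0.026602 = 3.070700
  sinθ=0.290054, cosθ=0.957010
  F = (M+m)·ẍ + m·l·cosθ·θ̈ − m·l·sinθ·θ̇² = 1.537853 + 0.516003 − 0.021791 = 2.032065
step 2→3:
  ẍ = (ẋ'−ẋ)/dt = (1.761544939−1.629531299)/0.026602 = 4.962546
  θ̈ = (θ̇'−θ̇)/dt = (0.670801852−0.735798360)/0.026602 = -2.443294
  sinθ=0.306662, cosθ=0.951819
  F = (M+m)·ẍ + m·l·cosθ·θ̈ − m·l·sinθ·θ̇² = 10.586068 + -0.408346 − 0.029153 = 10.148569
step 3→4:
  ẍ = (ẋ'−ẋ)/dt = (1.860397047−1.761544939)/0.026602 = 3.715965
  θ̈ = (θ̇'−θ̇)/dt = (0.658545512−0.670801852)/0.026602 = -0.460730
  sinθ=0.325232, cosθ=0.945634
  F = (M+m)·ẍ + m·l·cosθ·θ̈ − m·l·sinθ·θ̇² = 7.926871 + -0.076501 − 0.025697 = 7.824673
step 4→5:
  ẍ = (ẋ'−ẋ)/dt = (1.955218958−1.860397047)/0.026602 = 3.564465
  θ̈ = (θ̇'−θ̇)/dt = (0.658776486−0.658545512)/0.026602 = 0.008683
  sinθ=0.342054, cosθ=0.939680
  F = (M+m)·ẍ + m·l·cosθ·θ̈ − m·l·sinθ·θ̇² = 7.603693 + 0.001433 − 0.026047 = 7.579078

F_0 = -5.472620 N
F_1 = 2.032065 N
F_2 = 10.148569 N
F_3 = 7.824673 N
F_4 = 7.579078 N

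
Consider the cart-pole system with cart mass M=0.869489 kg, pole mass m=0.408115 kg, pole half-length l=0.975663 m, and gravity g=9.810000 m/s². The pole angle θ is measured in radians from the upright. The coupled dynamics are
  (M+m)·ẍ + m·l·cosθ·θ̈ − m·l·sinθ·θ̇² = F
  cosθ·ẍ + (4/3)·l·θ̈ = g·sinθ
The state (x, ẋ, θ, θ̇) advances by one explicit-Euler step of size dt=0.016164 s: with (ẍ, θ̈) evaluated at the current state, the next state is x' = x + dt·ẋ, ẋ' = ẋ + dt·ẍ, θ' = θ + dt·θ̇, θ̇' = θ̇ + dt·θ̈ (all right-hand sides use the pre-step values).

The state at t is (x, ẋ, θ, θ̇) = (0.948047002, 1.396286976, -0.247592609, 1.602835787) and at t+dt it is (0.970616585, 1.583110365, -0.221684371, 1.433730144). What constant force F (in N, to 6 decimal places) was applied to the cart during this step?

ẍ = (ẋ'−ẋ)/dt = (1.583110365−1.396286976)/0.016164 = 11.557992
θ̈ = (θ̇'−θ̇)/dt = (1.433730144−1.602835787)/0.016164 = -10.461869
sinθ=-0.245071, cosθ=0.969505
F = (M+m)·ẍ + m·l·cosθ·θ̈ − m·l·sinθ·θ̇² = 14.766537 + -4.038702 − -0.250699 = 10.978534

F = 10.978534 N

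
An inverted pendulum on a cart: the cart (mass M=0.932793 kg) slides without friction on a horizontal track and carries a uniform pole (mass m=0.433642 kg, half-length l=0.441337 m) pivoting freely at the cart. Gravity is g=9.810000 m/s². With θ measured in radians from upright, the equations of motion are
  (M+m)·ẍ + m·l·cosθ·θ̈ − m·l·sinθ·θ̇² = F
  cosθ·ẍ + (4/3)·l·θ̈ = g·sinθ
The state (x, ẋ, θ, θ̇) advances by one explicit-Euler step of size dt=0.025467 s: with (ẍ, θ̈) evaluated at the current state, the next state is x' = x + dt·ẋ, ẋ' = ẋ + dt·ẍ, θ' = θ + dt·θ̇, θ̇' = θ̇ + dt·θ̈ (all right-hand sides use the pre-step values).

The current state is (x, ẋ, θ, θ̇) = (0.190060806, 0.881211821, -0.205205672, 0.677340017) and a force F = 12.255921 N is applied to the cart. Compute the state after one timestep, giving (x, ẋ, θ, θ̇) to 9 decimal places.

(0.212502627, 1.192080262, -0.187955854, 0.073628078)

sinθ=-0.203768521, cosθ=0.979019096
temp = (F + m·l·θ̇²·sinθ)/(M+m) = (12.255921 + -0.017891726)/1.366435 = 8.956173747
θ̈ = (g·sinθ − cosθ·temp)/(l·(4/3 − m·cos²θ/(M+m))) = -23.705655920
ẍ = temp − m·l·θ̈·cosθ/(M+m) = 12.206716175
Euler: x'=0.190060806+0.025467·0.881211821=0.212502627, ẋ'=0.881211821+0.025467·12.206716175=1.192080262
       θ'=-0.205205672+0.025467·0.677340017=-0.187955854, θ̇'=0.677340017+0.025467·-23.705655920=0.073628078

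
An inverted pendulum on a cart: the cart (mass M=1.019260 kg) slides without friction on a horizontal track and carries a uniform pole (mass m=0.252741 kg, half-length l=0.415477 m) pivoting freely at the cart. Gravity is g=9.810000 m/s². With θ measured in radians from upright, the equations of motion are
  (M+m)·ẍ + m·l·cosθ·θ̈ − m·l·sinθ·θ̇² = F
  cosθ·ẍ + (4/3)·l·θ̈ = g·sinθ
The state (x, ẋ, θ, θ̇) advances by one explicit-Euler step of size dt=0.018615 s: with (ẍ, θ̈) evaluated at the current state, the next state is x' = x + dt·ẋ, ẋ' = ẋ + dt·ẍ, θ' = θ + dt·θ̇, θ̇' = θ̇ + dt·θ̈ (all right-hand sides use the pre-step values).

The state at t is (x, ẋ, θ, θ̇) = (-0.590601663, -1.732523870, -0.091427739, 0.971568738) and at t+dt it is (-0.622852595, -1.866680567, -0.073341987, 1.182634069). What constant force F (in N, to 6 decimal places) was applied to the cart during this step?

ẍ = (ẋ'−ẋ)/dt = (-1.866680567−-1.732523870)/0.018615 = -7.206914
θ̈ = (θ̇'−θ̇)/dt = (1.182634069−0.971568738)/0.018615 = 11.338455
sinθ=-0.091300, cosθ=0.995823
F = (M+m)·ẍ + m·l·cosθ·θ̈ − m·l·sinθ·θ̇² = -9.167201 + 1.185656 − -0.009050 = -7.972495

F = -7.972495 N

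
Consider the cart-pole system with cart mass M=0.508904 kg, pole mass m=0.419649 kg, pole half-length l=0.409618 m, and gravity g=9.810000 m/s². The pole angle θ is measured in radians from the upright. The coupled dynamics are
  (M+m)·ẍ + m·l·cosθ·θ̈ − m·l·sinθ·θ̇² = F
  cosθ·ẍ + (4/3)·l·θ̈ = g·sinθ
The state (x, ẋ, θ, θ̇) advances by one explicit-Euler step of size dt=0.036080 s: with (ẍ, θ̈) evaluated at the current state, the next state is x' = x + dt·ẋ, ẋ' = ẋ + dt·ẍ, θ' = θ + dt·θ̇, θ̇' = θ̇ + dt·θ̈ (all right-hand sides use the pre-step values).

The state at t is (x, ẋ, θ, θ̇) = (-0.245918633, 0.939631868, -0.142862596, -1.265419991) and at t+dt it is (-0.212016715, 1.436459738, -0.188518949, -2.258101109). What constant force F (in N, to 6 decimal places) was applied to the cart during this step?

ẍ = (ẋ'−ẋ)/dt = (1.436459738−0.939631868)/0.036080 = 13.770174
θ̈ = (θ̇'−θ̇)/dt = (-2.258101109−-1.265419991)/0.036080 = -27.513335
sinθ=-0.142377, cosθ=0.989812
F = (M+m)·ẍ + m·l·cosθ·θ̈ − m·l·sinθ·θ̇² = 12.786336 + -4.681245 − -0.039190 = 8.144281

F = 8.144281 N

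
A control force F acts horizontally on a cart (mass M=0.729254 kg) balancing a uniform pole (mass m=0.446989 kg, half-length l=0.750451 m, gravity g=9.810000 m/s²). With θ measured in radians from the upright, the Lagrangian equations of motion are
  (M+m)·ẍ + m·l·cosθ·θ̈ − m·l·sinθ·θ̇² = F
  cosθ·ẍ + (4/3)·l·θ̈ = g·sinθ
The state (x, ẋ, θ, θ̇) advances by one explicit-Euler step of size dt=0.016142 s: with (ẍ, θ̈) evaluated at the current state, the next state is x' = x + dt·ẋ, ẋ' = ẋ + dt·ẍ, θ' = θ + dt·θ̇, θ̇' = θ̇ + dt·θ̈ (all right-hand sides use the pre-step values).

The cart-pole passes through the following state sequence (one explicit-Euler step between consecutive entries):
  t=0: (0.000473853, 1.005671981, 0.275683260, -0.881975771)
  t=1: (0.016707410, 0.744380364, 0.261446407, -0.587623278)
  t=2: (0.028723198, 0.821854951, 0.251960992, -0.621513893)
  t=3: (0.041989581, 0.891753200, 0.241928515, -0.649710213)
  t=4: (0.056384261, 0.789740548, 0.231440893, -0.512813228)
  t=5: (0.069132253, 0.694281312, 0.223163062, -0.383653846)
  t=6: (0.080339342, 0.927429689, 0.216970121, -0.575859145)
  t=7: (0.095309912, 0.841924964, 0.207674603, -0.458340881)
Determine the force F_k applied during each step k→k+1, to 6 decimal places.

F_0 = -13.225053 N
F_1 = 4.935176 N
F_2 = 4.493635 N
F_3 = -4.705452 N
F_4 = -4.363736 N
F_5 = 13.083111 N
F_6 = -3.869682 N

step 0→1:
  ẍ = (ẋ'−ẋ)/dt = (0.744380364−1.005671981)/0.016142 = -16.187066
  θ̈ = (θ̇'−θ̇)/dt = (-0.587623278−-0.881975771)/0.016142 = 18.235193
  sinθ=0.272204, cosθ=0.962239
  F = (M+m)·ẍ + m·l·cosθ·θ̈ − m·l·sinθ·θ̇² = -19.039923 + 5.885898 − 0.071028 = -13.225053
step 1→2:
  ẍ = (ẋ'−ẋ)/dt = (0.821854951−0.744380364)/0.016142 = 4.799566
  θ̈ = (θ̇'−θ̇)/dt = (-0.621513893−-0.587623278)/0.016142 = -2.099530
  sinθ=0.258478, cosθ=0.966017
  F = (M+m)·ẍ + m·l·cosθ·θ̈ − m·l·sinθ·θ̇² = 5.645455 + -0.680340 − 0.029939 = 4.935176
step 2→3:
  ẍ = (ẋ'−ẋ)/dt = (0.891753200−0.821854951)/0.016142 = 4.330210
  θ̈ = (θ̇'−θ̇)/dt = (-0.649710213−-0.621513893)/0.016142 = -1.746767
  sinθ=0.249304, cosθ=0.968425
  F = (M+m)·ẍ + m·l·cosθ·θ̈ − m·l·sinθ·θ̇² = 5.093379 + -0.567441 − 0.032303 = 4.493635
step 3→4:
  ẍ = (ẋ'−ẋ)/dt = (0.789740548−0.891753200)/0.016142 = -6.319703
  θ̈ = (θ̇'−θ̇)/dt = (-0.512813228−-0.649710213)/0.016142 = 8.480795
  sinθ=0.239575, cosθ=0.970878
  F = (M+m)·ẍ + m·l·cosθ·θ̈ − m·l·sinθ·θ̇² = -7.433507 + 2.761978 − 0.033924 = -4.705452
step 4→5:
  ẍ = (ẋ'−ẋ)/dt = (0.694281312−0.789740548)/0.016142 = -5.913718
  θ̈ = (θ̇'−θ̇)/dt = (-0.383653846−-0.512813228)/0.016142 = 8.001448
  sinθ=0.229380, cosθ=0.973337
  F = (M+m)·ẍ + m·l·cosθ·θ̈ − m·l·sinθ·θ̇² = -6.955969 + 2.612468 − 0.020235 = -4.363736
step 5→6:
  ẍ = (ẋ'−ẋ)/dt = (0.927429689−0.694281312)/0.016142 = 14.443587
  θ̈ = (θ̇'−θ̇)/dt = (-0.575859145−-0.383653846)/0.016142 = -11.907155
  sinθ=0.221315, cosθ=0.975202
  F = (M+m)·ẍ + m·l·cosθ·θ̈ − m·l·sinθ·θ̇² = 16.989168 + -3.895130 − 0.010927 = 13.083111
step 6→7:
  ẍ = (ẋ'−ẋ)/dt = (0.841924964−0.927429689)/0.016142 = -5.297034
  θ̈ = (θ̇'−θ̇)/dt = (-0.458340881−-0.575859145)/0.016142 = 7.280279
  sinθ=0.215272, cosθ=0.976554
  F = (M+m)·ẍ + m·l·cosθ·θ̈ − m·l·sinθ·θ̇² = -6.230599 + 2.384864 − 0.023946 = -3.869682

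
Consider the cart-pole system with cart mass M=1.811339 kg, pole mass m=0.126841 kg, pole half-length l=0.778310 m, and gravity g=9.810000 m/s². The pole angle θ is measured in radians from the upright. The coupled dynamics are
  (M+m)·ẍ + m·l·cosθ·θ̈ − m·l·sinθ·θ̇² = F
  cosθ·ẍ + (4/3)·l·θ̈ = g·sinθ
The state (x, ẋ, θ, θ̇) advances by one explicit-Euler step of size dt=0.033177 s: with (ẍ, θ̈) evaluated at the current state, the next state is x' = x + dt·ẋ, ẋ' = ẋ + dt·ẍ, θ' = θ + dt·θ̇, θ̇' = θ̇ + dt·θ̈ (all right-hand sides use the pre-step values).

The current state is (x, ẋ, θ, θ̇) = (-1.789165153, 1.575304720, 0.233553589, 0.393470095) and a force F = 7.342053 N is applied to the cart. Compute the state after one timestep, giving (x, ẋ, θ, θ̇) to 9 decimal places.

sinθ=0.231436087, cosθ=0.972850111
temp = (F + m·l·θ̇²·sinθ)/(M+m) = (7.342053 + 0.003537259)/1.938180 = 3.789942244
θ̈ = (g·sinθ − cosθ·temp)/(l·(4/3 − m·cos²θ/(M+m))) = -1.431633064
ẍ = temp − m·l·θ̈·cosθ/(M+m) = 3.860883000
Euler: x'=-1.789165153+0.033177·1.575304720=-1.736901268, ẋ'=1.575304720+0.033177·3.860883000=1.703397235
       θ'=0.233553589+0.033177·0.393470095=0.246607746, θ̇'=0.393470095+0.033177·-1.431633064=0.345972805

(-1.736901268, 1.703397235, 0.246607746, 0.345972805)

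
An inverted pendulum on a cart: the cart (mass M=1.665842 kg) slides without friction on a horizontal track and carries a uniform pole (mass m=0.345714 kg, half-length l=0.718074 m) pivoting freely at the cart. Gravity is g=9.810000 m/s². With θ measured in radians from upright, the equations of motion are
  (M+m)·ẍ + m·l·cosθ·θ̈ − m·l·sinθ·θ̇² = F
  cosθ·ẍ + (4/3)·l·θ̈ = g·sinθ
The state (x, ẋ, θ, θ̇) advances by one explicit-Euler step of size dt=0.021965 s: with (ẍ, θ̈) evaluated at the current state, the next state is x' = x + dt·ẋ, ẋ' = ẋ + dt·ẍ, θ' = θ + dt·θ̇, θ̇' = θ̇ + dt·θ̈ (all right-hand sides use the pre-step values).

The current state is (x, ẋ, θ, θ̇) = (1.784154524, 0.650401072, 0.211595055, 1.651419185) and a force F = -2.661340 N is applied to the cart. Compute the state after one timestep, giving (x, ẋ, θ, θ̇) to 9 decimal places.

sinθ=0.210019647, cosθ=0.977697166
temp = (F + m·l·θ̇²·sinθ)/(M+m) = (-2.661340 + 0.142187279)/2.011556 = -1.252340338
θ̈ = (g·sinθ − cosθ·temp)/(l·(4/3 − m·cos²θ/(M+m))) = 3.912854848
ẍ = temp − m·l·θ̈·cosθ/(M+m) = -1.724460052
Euler: x'=1.784154524+0.021965·0.650401072=1.798440584, ẋ'=0.650401072+0.021965·-1.724460052=0.612523307
       θ'=0.211595055+0.021965·1.651419185=0.247868477, θ̇'=1.651419185+0.021965·3.912854848=1.737365042

(1.798440584, 0.612523307, 0.247868477, 1.737365042)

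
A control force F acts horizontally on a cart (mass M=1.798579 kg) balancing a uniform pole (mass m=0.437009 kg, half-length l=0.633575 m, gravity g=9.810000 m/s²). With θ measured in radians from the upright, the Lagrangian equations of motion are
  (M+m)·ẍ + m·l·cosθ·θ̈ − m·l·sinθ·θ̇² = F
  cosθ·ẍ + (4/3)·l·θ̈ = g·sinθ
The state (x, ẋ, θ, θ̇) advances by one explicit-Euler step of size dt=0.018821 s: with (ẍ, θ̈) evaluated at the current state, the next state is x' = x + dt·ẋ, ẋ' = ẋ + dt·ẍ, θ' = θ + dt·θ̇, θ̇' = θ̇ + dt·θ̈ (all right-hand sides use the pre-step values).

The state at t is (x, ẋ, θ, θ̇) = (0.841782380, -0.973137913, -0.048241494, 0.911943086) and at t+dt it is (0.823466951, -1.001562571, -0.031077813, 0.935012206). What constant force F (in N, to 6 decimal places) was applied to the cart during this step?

F = -3.026244 N

ẍ = (ẋ'−ẋ)/dt = (-1.001562571−-0.973137913)/0.018821 = -1.510263
θ̈ = (θ̇'−θ̇)/dt = (0.935012206−0.911943086)/0.018821 = 1.225712
sinθ=-0.048223, cosθ=0.998837
F = (M+m)·ẍ + m·l·cosθ·θ̈ − m·l·sinθ·θ̇² = -3.376326 + 0.338978 − -0.011104 = -3.026244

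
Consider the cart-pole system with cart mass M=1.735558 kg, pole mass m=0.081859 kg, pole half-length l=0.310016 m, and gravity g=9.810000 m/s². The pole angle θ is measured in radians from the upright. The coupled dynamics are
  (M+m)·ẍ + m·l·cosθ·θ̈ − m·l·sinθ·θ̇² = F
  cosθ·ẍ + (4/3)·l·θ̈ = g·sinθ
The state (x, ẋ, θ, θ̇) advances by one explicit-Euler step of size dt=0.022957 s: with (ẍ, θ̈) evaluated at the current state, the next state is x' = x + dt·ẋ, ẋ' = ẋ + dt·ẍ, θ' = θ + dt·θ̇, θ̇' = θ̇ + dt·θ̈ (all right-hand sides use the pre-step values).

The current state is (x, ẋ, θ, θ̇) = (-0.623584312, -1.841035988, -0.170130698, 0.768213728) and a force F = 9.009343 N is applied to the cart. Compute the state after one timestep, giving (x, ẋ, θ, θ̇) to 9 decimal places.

(-0.665848975, -1.722092699, -0.152494815, 0.392371062)

sinθ=-0.169311162, cosθ=0.985562647
temp = (F + m·l·θ̇²·sinθ)/(M+m) = (9.009343 + -0.002535714)/1.817417 = 4.955828677
θ̈ = (g·sinθ − cosθ·temp)/(l·(4/3 − m·cos²θ/(M+m))) = -16.371593254
ẍ = temp − m·l·θ̈·cosθ/(M+m) = 5.181133837
Euler: x'=-0.623584312+0.022957·-1.841035988=-0.665848975, ẋ'=-1.841035988+0.022957·5.181133837=-1.722092699
       θ'=-0.170130698+0.022957·0.768213728=-0.152494815, θ̇'=0.768213728+0.022957·-16.371593254=0.392371062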